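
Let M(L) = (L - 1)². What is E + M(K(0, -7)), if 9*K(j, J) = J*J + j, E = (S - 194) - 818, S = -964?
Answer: -158456/81 ≈ -1956.2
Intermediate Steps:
E = -1976 (E = (-964 - 194) - 818 = -1158 - 818 = -1976)
K(j, J) = j/9 + J²/9 (K(j, J) = (J*J + j)/9 = (J² + j)/9 = (j + J²)/9 = j/9 + J²/9)
M(L) = (-1 + L)²
E + M(K(0, -7)) = -1976 + (-1 + ((⅑)*0 + (⅑)*(-7)²))² = -1976 + (-1 + (0 + (⅑)*49))² = -1976 + (-1 + (0 + 49/9))² = -1976 + (-1 + 49/9)² = -1976 + (40/9)² = -1976 + 1600/81 = -158456/81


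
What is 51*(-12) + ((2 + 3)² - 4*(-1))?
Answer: -583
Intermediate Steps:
51*(-12) + ((2 + 3)² - 4*(-1)) = -612 + (5² + 4) = -612 + (25 + 4) = -612 + 29 = -583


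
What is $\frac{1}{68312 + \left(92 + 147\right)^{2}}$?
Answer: $\frac{1}{125433} \approx 7.9724 \cdot 10^{-6}$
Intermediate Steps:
$\frac{1}{68312 + \left(92 + 147\right)^{2}} = \frac{1}{68312 + 239^{2}} = \frac{1}{68312 + 57121} = \frac{1}{125433}$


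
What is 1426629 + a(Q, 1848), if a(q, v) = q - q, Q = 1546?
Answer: 1426629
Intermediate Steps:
a(q, v) = 0
1426629 + a(Q, 1848) = 1426629 + 0 = 1426629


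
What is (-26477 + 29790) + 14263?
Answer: 17576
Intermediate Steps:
(-26477 + 29790) + 14263 = 3313 + 14263 = 17576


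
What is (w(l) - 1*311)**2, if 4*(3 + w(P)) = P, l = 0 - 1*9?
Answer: 1600225/16 ≈ 1.0001e+5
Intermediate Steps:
l = -9 (l = 0 - 9 = -9)
w(P) = -3 + P/4
(w(l) - 1*311)**2 = ((-3 + (1/4)*(-9)) - 1*311)**2 = ((-3 - 9/4) - 311)**2 = (-21/4 - 311)**2 = (-1265/4)**2 = 1600225/16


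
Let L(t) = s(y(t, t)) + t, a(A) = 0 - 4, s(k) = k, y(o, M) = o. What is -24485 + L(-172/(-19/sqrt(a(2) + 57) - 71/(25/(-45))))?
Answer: -132429369355/5407997 - 40850*sqrt(53)/5407997 ≈ -24488.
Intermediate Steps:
a(A) = -4
L(t) = 2*t (L(t) = t + t = 2*t)
-24485 + L(-172/(-19/sqrt(a(2) + 57) - 71/(25/(-45)))) = -24485 + 2*(-172/(-19/sqrt(-4 + 57) - 71/(25/(-45)))) = -24485 + 2*(-172/(-19*sqrt(53)/53 - 71/(25*(-1/45)))) = -24485 + 2*(-172/(-19*sqrt(53)/53 - 71/(-5/9))) = -24485 + 2*(-172/(-19*sqrt(53)/53 - 71*(-9/5))) = -24485 + 2*(-172/(-19*sqrt(53)/53 + 639/5)) = -24485 + 2*(-172/(639/5 - 19*sqrt(53)/53)) = -24485 - 344/(639/5 - 19*sqrt(53)/53)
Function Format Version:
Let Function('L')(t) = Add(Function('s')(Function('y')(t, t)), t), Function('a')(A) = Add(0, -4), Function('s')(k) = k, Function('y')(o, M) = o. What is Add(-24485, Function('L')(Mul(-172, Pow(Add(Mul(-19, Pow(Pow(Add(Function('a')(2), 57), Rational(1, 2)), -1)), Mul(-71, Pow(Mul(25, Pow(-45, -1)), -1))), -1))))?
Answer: Add(Rational(-132429369355, 5407997), Mul(Rational(-40850, 5407997), Pow(53, Rational(1, 2)))) ≈ -24488.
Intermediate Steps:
Function('a')(A) = -4
Function('L')(t) = Mul(2, t) (Function('L')(t) = Add(t, t) = Mul(2, t))
Add(-24485, Function('L')(Mul(-172, Pow(Add(Mul(-19, Pow(Pow(Add(Function('a')(2), 57), Rational(1, 2)), -1)), Mul(-71, Pow(Mul(25, Pow(-45, -1)), -1))), -1)))) = Add(-24485, Mul(2, Mul(-172, Pow(Add(Mul(-19, Pow(Pow(Add(-4, 57), Rational(1, 2)), -1)), Mul(-71, Pow(Mul(25, Pow(-45, -1)), -1))), -1)))) = Add(-24485, Mul(2, Mul(-172, Pow(Add(Mul(-19, Pow(Pow(53, Rational(1, 2)), -1)), Mul(-71, Pow(Mul(25, Rational(-1, 45)), -1))), -1)))) = Add(-24485, Mul(2, Mul(-172, Pow(Add(Mul(-19, Mul(Rational(1, 53), Pow(53, Rational(1, 2)))), Mul(-71, Pow(Rational(-5, 9), -1))), -1)))) = Add(-24485, Mul(2, Mul(-172, Pow(Add(Mul(Rational(-19, 53), Pow(53, Rational(1, 2))), Mul(-71, Rational(-9, 5))), -1)))) = Add(-24485, Mul(2, Mul(-172, Pow(Add(Mul(Rational(-19, 53), Pow(53, Rational(1, 2))), Rational(639, 5)), -1)))) = Add(-24485, Mul(2, Mul(-172, Pow(Add(Rational(639, 5), Mul(Rational(-19, 53), Pow(53, Rational(1, 2)))), -1)))) = Add(-24485, Mul(-344, Pow(Add(Rational(639, 5), Mul(Rational(-19, 53), Pow(53, Rational(1, 2)))), -1)))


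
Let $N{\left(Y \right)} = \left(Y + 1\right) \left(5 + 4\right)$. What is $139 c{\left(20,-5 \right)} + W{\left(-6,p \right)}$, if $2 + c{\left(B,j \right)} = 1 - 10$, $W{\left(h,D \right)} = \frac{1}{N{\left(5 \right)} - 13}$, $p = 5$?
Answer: $- \frac{62688}{41} \approx -1529.0$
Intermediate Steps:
$N{\left(Y \right)} = 9 + 9 Y$ ($N{\left(Y \right)} = \left(1 + Y\right) 9 = 9 + 9 Y$)
$W{\left(h,D \right)} = \frac{1}{41}$ ($W{\left(h,D \right)} = \frac{1}{\left(9 + 9 \cdot 5\right) - 13} = \frac{1}{\left(9 + 45\right) - 13} = \frac{1}{54 - 13} = \frac{1}{41}$)
$c{\left(B,j \right)} = -11$ ($c{\left(B,j \right)} = -2 + \left(1 - 10\right) = -2 - 9 = -11$)
$139 c{\left(20,-5 \right)} + W{\left(-6,p \right)} = 139 \left(-11\right) + \frac{1}{41} = -1529 + \frac{1}{41} = - \frac{62688}{41}$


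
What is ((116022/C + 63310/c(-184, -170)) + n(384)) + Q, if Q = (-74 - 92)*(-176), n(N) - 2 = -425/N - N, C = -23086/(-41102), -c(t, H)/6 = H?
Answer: 347891541339/1477504 ≈ 2.3546e+5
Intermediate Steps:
c(t, H) = -6*H
C = 11543/20551 (C = -23086*(-1/41102) = 11543/20551 ≈ 0.56168)
n(N) = 2 - N - 425/N (n(N) = 2 + (-425/N - N) = 2 + (-N - 425/N) = 2 - N - 425/N)
Q = 29216 (Q = -166*(-176) = 29216)
((116022/C + 63310/c(-184, -170)) + n(384)) + Q = ((116022/(11543/20551) + 63310/((-6*(-170)))) + (2 - 1*384 - 425/384)) + 29216 = ((116022*(20551/11543) + 63310/1020) + (2 - 384 - 425*1/384)) + 29216 = ((2384368122/11543 + 63310*(1/1020)) + (2 - 384 - 425/384)) + 29216 = ((2384368122/11543 + 6331/102) - 147113/384) + 29216 = (14310507481/69258 - 147113/384) + 29216 = 304724784475/1477504 + 29216 = 347891541339/1477504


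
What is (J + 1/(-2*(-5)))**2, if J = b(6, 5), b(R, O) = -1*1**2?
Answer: 81/100 ≈ 0.81000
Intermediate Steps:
b(R, O) = -1 (b(R, O) = -1*1 = -1)
J = -1
(J + 1/(-2*(-5)))**2 = (-1 + 1/(-2*(-5)))**2 = (-1 + 1/10)**2 = (-9/10)**2 = 81/100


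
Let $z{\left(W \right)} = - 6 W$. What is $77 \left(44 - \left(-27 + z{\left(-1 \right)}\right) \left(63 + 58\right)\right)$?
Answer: $199045$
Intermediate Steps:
$z{\left(W \right)} = - 6 W$
$77 \left(44 - \left(-27 + z{\left(-1 \right)}\right) \left(63 + 58\right)\right) = 77 \left(44 - \left(-27 - -6\right) \left(63 + 58\right)\right) = 77 \left(44 - \left(-27 + 6\right) 121\right) = 77 \left(44 - \left(-21\right) 121\right) = 77 \left(44 - -2541\right) = 77 \left(44 + 2541\right) = 77 \cdot 2585 = 199045$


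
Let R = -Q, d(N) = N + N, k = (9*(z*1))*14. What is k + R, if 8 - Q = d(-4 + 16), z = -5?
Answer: -614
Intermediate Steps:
k = -630 (k = (9*(-5*1))*14 = (9*(-5))*14 = -45*14 = -630)
d(N) = 2*N
Q = -16 (Q = 8 - 2*(-4 + 16) = 8 - 2*12 = 8 - 1*24 = 8 - 24 = -16)
R = 16 (R = -1*(-16) = 16)
k + R = -630 + 16 = -614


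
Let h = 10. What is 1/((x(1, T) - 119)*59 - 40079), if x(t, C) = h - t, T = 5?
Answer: -1/46569 ≈ -2.1474e-5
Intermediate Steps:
x(t, C) = 10 - t
1/((x(1, T) - 119)*59 - 40079) = 1/(((10 - 1*1) - 119)*59 - 40079) = 1/(((10 - 1) - 119)*59 - 40079) = 1/((9 - 119)*59 - 40079) = 1/(-110*59 - 40079) = 1/(-6490 - 40079) = 1/(-46569) = -1/46569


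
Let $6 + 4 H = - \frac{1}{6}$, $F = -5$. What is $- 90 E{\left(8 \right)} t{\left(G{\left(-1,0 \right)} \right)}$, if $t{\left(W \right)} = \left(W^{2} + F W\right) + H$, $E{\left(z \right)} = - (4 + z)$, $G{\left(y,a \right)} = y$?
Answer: $4815$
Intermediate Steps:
$H = - \frac{37}{24}$ ($H = - \frac{3}{2} + \frac{\left(-1\right) \frac{1}{6}}{4} = - \frac{3}{2} + \frac{1}{4} \left(- \frac{1}{6}\right) = - \frac{3}{2} - \frac{1}{24} = - \frac{37}{24} \approx -1.5417$)
$E{\left(z \right)} = -4 - z$
$t{\left(W \right)} = - \frac{37}{24} + W^{2} - 5 W$ ($t{\left(W \right)} = \left(W^{2} - 5 W\right) - \frac{37}{24} = - \frac{37}{24} + W^{2} - 5 W$)
$- 90 E{\left(8 \right)} t{\left(G{\left(-1,0 \right)} \right)} = - 90 \left(-4 - 8\right) \left(- \frac{37}{24} + \left(-1\right)^{2} - -5\right) = - 90 \left(-4 - 8\right) \left(- \frac{37}{24} + 1 + 5\right) = \left(-90\right) \left(-12\right) \frac{107}{24} = 1080 \cdot \frac{107}{24} = 4815$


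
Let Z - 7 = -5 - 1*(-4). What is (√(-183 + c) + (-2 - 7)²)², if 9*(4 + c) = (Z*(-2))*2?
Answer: (243 + I*√1707)²/9 ≈ 6371.3 + 2231.1*I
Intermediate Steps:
Z = 6 (Z = 7 + (-5 - 1*(-4)) = 7 + (-5 + 4) = 7 - 1 = 6)
c = -20/3 (c = -4 + ((6*(-2))*2)/9 = -4 + (-12*2)/9 = -4 + (⅑)*(-24) = -4 - 8/3 = -20/3 ≈ -6.6667)
(√(-183 + c) + (-2 - 7)²)² = (√(-183 - 20/3) + (-2 - 7)²)² = (√(-569/3) + (-9)²)² = (I*√1707/3 + 81)² = (81 + I*√1707/3)²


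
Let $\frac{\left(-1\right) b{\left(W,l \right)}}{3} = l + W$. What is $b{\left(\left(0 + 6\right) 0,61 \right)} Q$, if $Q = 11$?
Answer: $-2013$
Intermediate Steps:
$b{\left(W,l \right)} = - 3 W - 3 l$ ($b{\left(W,l \right)} = - 3 \left(l + W\right) = - 3 \left(W + l\right) = - 3 W - 3 l$)
$b{\left(\left(0 + 6\right) 0,61 \right)} Q = \left(- 3 \left(0 + 6\right) 0 - 183\right) 11 = \left(- 3 \cdot 6 \cdot 0 - 183\right) 11 = \left(\left(-3\right) 0 - 183\right) 11 = \left(0 - 183\right) 11 = \left(-183\right) 11 = -2013$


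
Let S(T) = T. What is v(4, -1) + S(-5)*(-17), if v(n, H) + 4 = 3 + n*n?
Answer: 100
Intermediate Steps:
v(n, H) = -1 + n² (v(n, H) = -4 + (3 + n*n) = -4 + (3 + n²) = -1 + n²)
v(4, -1) + S(-5)*(-17) = (-1 + 4²) - 5*(-17) = (-1 + 16) + 85 = 15 + 85 = 100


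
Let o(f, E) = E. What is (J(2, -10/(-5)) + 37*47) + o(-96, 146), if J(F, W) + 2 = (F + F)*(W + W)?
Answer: 1899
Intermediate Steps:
J(F, W) = -2 + 4*F*W (J(F, W) = -2 + (F + F)*(W + W) = -2 + (2*F)*(2*W) = -2 + 4*F*W)
(J(2, -10/(-5)) + 37*47) + o(-96, 146) = ((-2 + 4*2*(-10/(-5))) + 37*47) + 146 = ((-2 + 4*2*(-10*(-⅕))) + 1739) + 146 = ((-2 + 4*2*2) + 1739) + 146 = ((-2 + 16) + 1739) + 146 = (14 + 1739) + 146 = 1753 + 146 = 1899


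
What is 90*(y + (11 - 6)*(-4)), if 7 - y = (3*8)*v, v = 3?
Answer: -7650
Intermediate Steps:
y = -65 (y = 7 - 3*8*3 = 7 - 24*3 = 7 - 1*72 = 7 - 72 = -65)
90*(y + (11 - 6)*(-4)) = 90*(-65 + (11 - 6)*(-4)) = 90*(-65 + 5*(-4)) = 90*(-65 - 20) = 90*(-85) = -7650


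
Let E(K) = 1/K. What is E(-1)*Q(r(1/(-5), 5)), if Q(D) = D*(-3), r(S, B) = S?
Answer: -3/5 ≈ -0.60000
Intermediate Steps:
Q(D) = -3*D
E(-1)*Q(r(1/(-5), 5)) = (-3/(-5))/(-1) = -(-3)*(-1)/5 = -1*3/5 = -3/5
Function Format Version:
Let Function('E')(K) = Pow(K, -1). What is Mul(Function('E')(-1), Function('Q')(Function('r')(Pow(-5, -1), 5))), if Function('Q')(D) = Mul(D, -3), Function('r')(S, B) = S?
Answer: Rational(-3, 5) ≈ -0.60000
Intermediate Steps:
Function('Q')(D) = Mul(-3, D)
Mul(Function('E')(-1), Function('Q')(Function('r')(Pow(-5, -1), 5))) = Mul(Pow(-1, -1), Mul(-3, Pow(-5, -1))) = Mul(-1, Mul(-3, Rational(-1, 5))) = Mul(-1, Rational(3, 5)) = Rational(-3, 5)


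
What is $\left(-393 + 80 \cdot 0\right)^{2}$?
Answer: $154449$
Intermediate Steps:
$\left(-393 + 80 \cdot 0\right)^{2} = \left(-393 + 0\right)^{2} = \left(-393\right)^{2} = 154449$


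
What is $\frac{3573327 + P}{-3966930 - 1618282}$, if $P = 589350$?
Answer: $- \frac{4162677}{5585212} \approx -0.7453$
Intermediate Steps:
$\frac{3573327 + P}{-3966930 - 1618282} = \frac{3573327 + 589350}{-3966930 - 1618282} = \frac{4162677}{-5585212} = 4162677 \left(- \frac{1}{5585212}\right) = - \frac{4162677}{5585212}$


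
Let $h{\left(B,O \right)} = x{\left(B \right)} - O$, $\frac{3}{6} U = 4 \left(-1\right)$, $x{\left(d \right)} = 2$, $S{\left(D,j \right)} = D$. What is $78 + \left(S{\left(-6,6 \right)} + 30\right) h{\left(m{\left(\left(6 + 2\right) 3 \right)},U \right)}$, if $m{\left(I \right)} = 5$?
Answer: $318$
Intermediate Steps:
$U = -8$ ($U = 2 \cdot 4 \left(-1\right) = 2 \left(-4\right) = -8$)
$h{\left(B,O \right)} = 2 - O$
$78 + \left(S{\left(-6,6 \right)} + 30\right) h{\left(m{\left(\left(6 + 2\right) 3 \right)},U \right)} = 78 + \left(-6 + 30\right) \left(2 - -8\right) = 78 + 24 \left(2 + 8\right) = 78 + 24 \cdot 10 = 78 + 240 = 318$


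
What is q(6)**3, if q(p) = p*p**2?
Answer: 10077696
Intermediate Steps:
q(p) = p**3
q(6)**3 = (6**3)**3 = 216**3 = 10077696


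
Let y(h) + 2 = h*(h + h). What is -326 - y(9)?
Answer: -486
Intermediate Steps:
y(h) = -2 + 2*h² (y(h) = -2 + h*(h + h) = -2 + h*(2*h) = -2 + 2*h²)
-326 - y(9) = -326 - (-2 + 2*9²) = -326 - (-2 + 2*81) = -326 - (-2 + 162) = -326 - 1*160 = -326 - 160 = -486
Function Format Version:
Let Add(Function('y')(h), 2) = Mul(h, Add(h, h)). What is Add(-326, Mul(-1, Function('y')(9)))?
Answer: -486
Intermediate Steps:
Function('y')(h) = Add(-2, Mul(2, Pow(h, 2))) (Function('y')(h) = Add(-2, Mul(h, Add(h, h))) = Add(-2, Mul(h, Mul(2, h))) = Add(-2, Mul(2, Pow(h, 2))))
Add(-326, Mul(-1, Function('y')(9))) = Add(-326, Mul(-1, Add(-2, Mul(2, Pow(9, 2))))) = Add(-326, Mul(-1, Add(-2, Mul(2, 81)))) = Add(-326, Mul(-1, Add(-2, 162))) = Add(-326, Mul(-1, 160)) = Add(-326, -160) = -486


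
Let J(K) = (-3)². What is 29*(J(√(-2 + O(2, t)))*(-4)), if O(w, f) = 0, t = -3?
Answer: -1044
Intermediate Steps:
J(K) = 9
29*(J(√(-2 + O(2, t)))*(-4)) = 29*(9*(-4)) = 29*(-36) = -1044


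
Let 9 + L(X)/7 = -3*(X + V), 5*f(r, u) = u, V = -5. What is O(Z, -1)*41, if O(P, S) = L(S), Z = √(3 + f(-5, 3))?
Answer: 2583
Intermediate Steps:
f(r, u) = u/5
Z = 3*√10/5 (Z = √(3 + (⅕)*3) = √(3 + ⅗) = √(18/5) = 3*√10/5 ≈ 1.8974)
L(X) = 42 - 21*X (L(X) = -63 + 7*(-3*(X - 5)) = -63 + 7*(-3*(-5 + X)) = -63 + 7*(15 - 3*X) = -63 + (105 - 21*X) = 42 - 21*X)
O(P, S) = 42 - 21*S
O(Z, -1)*41 = (42 - 21*(-1))*41 = (42 + 21)*41 = 63*41 = 2583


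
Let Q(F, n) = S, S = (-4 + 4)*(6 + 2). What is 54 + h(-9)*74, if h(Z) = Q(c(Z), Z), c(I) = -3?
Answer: 54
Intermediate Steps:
S = 0 (S = 0*8 = 0)
Q(F, n) = 0
h(Z) = 0
54 + h(-9)*74 = 54 + 0*74 = 54 + 0 = 54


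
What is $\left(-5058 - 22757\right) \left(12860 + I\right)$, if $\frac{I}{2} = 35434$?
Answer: $-2328894320$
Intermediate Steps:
$I = 70868$ ($I = 2 \cdot 35434 = 70868$)
$\left(-5058 - 22757\right) \left(12860 + I\right) = \left(-5058 - 22757\right) \left(12860 + 70868\right) = \left(-27815\right) 83728 = -2328894320$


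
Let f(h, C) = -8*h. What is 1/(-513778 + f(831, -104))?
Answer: -1/520426 ≈ -1.9215e-6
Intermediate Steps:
1/(-513778 + f(831, -104)) = 1/(-513778 - 8*831) = 1/(-513778 - 6648) = 1/(-520426) = -1/520426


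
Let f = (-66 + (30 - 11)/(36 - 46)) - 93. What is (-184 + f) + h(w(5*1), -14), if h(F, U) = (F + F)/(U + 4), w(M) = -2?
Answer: -689/2 ≈ -344.50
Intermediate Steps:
h(F, U) = 2*F/(4 + U) (h(F, U) = (2*F)/(4 + U) = 2*F/(4 + U))
f = -1609/10 (f = (-66 + 19/(-10)) - 93 = (-66 + 19*(-1/10)) - 93 = (-66 - 19/10) - 93 = -679/10 - 93 = -1609/10 ≈ -160.90)
(-184 + f) + h(w(5*1), -14) = (-184 - 1609/10) + 2*(-2)/(4 - 14) = -3449/10 + 2*(-2)/(-10) = -3449/10 + 2*(-2)*(-1/10) = -3449/10 + 2/5 = -689/2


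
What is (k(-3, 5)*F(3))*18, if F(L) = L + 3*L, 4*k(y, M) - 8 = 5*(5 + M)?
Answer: 3132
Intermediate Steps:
k(y, M) = 33/4 + 5*M/4 (k(y, M) = 2 + (5*(5 + M))/4 = 2 + (25 + 5*M)/4 = 2 + (25/4 + 5*M/4) = 33/4 + 5*M/4)
F(L) = 4*L
(k(-3, 5)*F(3))*18 = ((33/4 + (5/4)*5)*(4*3))*18 = ((33/4 + 25/4)*12)*18 = ((29/2)*12)*18 = 174*18 = 3132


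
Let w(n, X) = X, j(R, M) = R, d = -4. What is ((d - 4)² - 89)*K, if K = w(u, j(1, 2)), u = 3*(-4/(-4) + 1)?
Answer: -25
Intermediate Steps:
u = 6 (u = 3*(-4*(-¼) + 1) = 3*(1 + 1) = 3*2 = 6)
K = 1
((d - 4)² - 89)*K = ((-4 - 4)² - 89)*1 = ((-8)² - 89)*1 = (64 - 89)*1 = -25*1 = -25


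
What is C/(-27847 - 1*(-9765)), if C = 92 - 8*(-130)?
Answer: -566/9041 ≈ -0.062604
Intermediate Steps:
C = 1132 (C = 92 + 1040 = 1132)
C/(-27847 - 1*(-9765)) = 1132/(-27847 - 1*(-9765)) = 1132/(-27847 + 9765) = 1132/(-18082) = 1132*(-1/18082) = -566/9041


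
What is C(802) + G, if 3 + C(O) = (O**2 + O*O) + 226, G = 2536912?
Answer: 3823543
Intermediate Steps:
C(O) = 223 + 2*O**2 (C(O) = -3 + ((O**2 + O*O) + 226) = -3 + ((O**2 + O**2) + 226) = -3 + (2*O**2 + 226) = -3 + (226 + 2*O**2) = 223 + 2*O**2)
C(802) + G = (223 + 2*802**2) + 2536912 = (223 + 2*643204) + 2536912 = (223 + 1286408) + 2536912 = 1286631 + 2536912 = 3823543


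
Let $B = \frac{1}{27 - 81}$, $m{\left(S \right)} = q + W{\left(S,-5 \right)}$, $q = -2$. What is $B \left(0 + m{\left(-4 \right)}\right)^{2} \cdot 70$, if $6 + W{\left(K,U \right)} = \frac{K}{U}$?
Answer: $- \frac{336}{5} \approx -67.2$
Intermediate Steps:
$W{\left(K,U \right)} = -6 + \frac{K}{U}$
$m{\left(S \right)} = -8 - \frac{S}{5}$ ($m{\left(S \right)} = -2 + \left(-6 + \frac{S}{-5}\right) = -2 + \left(-6 + S \left(- \frac{1}{5}\right)\right) = -2 - \left(6 + \frac{S}{5}\right) = -8 - \frac{S}{5}$)
$B = - \frac{1}{54}$ ($B = \frac{1}{-54} = - \frac{1}{54} \approx -0.018519$)
$B \left(0 + m{\left(-4 \right)}\right)^{2} \cdot 70 = - \frac{\left(0 - \frac{36}{5}\right)^{2}}{54} \cdot 70 = - \frac{\left(- \frac{36}{5}\right)^{2}}{54} \cdot 70 = \left(- \frac{1}{54}\right) \frac{1296}{25} \cdot 70 = \left(- \frac{24}{25}\right) 70 = - \frac{336}{5}$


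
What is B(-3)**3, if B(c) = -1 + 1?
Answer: 0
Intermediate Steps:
B(c) = 0
B(-3)**3 = 0**3 = 0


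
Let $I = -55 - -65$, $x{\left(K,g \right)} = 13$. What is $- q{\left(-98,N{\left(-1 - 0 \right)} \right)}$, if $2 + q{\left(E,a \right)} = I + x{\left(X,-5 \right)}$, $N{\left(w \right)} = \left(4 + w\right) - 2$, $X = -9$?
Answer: $-21$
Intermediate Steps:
$I = 10$ ($I = -55 + 65 = 10$)
$N{\left(w \right)} = 2 + w$
$q{\left(E,a \right)} = 21$ ($q{\left(E,a \right)} = -2 + \left(10 + 13\right) = -2 + 23 = 21$)
$- q{\left(-98,N{\left(-1 - 0 \right)} \right)} = \left(-1\right) 21 = -21$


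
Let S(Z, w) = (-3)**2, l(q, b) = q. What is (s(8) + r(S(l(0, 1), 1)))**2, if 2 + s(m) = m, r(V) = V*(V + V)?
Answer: 28224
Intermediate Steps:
S(Z, w) = 9
r(V) = 2*V**2 (r(V) = V*(2*V) = 2*V**2)
s(m) = -2 + m
(s(8) + r(S(l(0, 1), 1)))**2 = ((-2 + 8) + 2*9**2)**2 = (6 + 2*81)**2 = (6 + 162)**2 = 168**2 = 28224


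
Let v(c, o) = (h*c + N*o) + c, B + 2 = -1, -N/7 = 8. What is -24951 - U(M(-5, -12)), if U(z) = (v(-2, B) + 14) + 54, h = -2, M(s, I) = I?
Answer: -25189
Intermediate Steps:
N = -56 (N = -7*8 = -56)
B = -3 (B = -2 - 1 = -3)
v(c, o) = -c - 56*o (v(c, o) = (-2*c - 56*o) + c = (-56*o - 2*c) + c = -c - 56*o)
U(z) = 238 (U(z) = ((-1*(-2) - 56*(-3)) + 14) + 54 = ((2 + 168) + 14) + 54 = (170 + 14) + 54 = 184 + 54 = 238)
-24951 - U(M(-5, -12)) = -24951 - 1*238 = -24951 - 238 = -25189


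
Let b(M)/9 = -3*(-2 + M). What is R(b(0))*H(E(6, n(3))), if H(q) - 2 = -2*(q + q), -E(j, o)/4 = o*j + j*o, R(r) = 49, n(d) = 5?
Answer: 47138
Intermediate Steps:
b(M) = 54 - 27*M (b(M) = 9*(-3*(-2 + M)) = 9*(6 - 3*M) = 54 - 27*M)
E(j, o) = -8*j*o (E(j, o) = -4*(o*j + j*o) = -4*(j*o + j*o) = -8*j*o)
H(q) = 2 - 4*q (H(q) = 2 - 2*(q + q) = 2 - 4*q)
R(b(0))*H(E(6, n(3))) = 49*(2 - (-32)*6*5) = 49*(2 - 4*(-240)) = 49*(2 + 960) = 49*962 = 47138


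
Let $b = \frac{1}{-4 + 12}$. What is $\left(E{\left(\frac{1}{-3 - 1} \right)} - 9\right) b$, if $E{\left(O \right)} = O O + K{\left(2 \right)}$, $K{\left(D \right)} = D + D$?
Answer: $- \frac{79}{128} \approx -0.61719$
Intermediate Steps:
$K{\left(D \right)} = 2 D$
$E{\left(O \right)} = 4 + O^{2}$ ($E{\left(O \right)} = O O + 2 \cdot 2 = O^{2} + 4 = 4 + O^{2}$)
$b = \frac{1}{8} \approx 0.125$
$\left(E{\left(\frac{1}{-3 - 1} \right)} - 9\right) b = \left(\left(4 + \left(\frac{1}{-3 - 1}\right)^{2}\right) - 9\right) \frac{1}{8} = \left(\left(4 + \left(\frac{1}{-4}\right)^{2}\right) - 9\right) \frac{1}{8} = \left(\left(4 + \left(- \frac{1}{4}\right)^{2}\right) - 9\right) \frac{1}{8} = \left(\left(4 + \frac{1}{16}\right) - 9\right) \frac{1}{8} = \left(\frac{65}{16} - 9\right) \frac{1}{8} = \left(- \frac{79}{16}\right) \frac{1}{8} = - \frac{79}{128}$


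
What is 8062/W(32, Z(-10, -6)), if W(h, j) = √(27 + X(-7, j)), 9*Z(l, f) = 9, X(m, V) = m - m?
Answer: 8062*√3/9 ≈ 1551.5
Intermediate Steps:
X(m, V) = 0
Z(l, f) = 1 (Z(l, f) = (⅑)*9 = 1)
W(h, j) = 3*√3 (W(h, j) = √(27 + 0) = √27 = 3*√3)
8062/W(32, Z(-10, -6)) = 8062/((3*√3)) = 8062*(√3/9) = 8062*√3/9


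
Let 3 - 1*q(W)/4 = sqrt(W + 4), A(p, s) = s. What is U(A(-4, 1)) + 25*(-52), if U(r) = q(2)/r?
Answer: -1288 - 4*sqrt(6) ≈ -1297.8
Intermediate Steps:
q(W) = 12 - 4*sqrt(4 + W) (q(W) = 12 - 4*sqrt(W + 4) = 12 - 4*sqrt(4 + W))
U(r) = (12 - 4*sqrt(6))/r (U(r) = (12 - 4*sqrt(4 + 2))/r = (12 - 4*sqrt(6))/r)
U(A(-4, 1)) + 25*(-52) = 4*(3 - sqrt(6))/1 + 25*(-52) = 4*1*(3 - sqrt(6)) - 1300 = (12 - 4*sqrt(6)) - 1300 = -1288 - 4*sqrt(6)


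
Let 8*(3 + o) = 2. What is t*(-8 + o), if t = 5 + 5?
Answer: -215/2 ≈ -107.50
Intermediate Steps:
o = -11/4 (o = -3 + (1/8)*2 = -3 + 1/4 = -11/4 ≈ -2.7500)
t = 10
t*(-8 + o) = 10*(-8 - 11/4) = 10*(-43/4) = -215/2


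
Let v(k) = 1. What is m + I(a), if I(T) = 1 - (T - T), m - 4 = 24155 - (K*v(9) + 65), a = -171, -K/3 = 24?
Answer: 24167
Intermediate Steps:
K = -72 (K = -3*24 = -72)
m = 24166 (m = 4 + (24155 - (-72*1 + 65)) = 4 + (24155 - (-72 + 65)) = 4 + (24155 - 1*(-7)) = 4 + (24155 + 7) = 4 + 24162 = 24166)
I(T) = 1 (I(T) = 1 - 1*0 = 1 + 0 = 1)
m + I(a) = 24166 + 1 = 24167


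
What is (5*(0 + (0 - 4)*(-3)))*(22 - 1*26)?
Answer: -240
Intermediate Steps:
(5*(0 + (0 - 4)*(-3)))*(22 - 1*26) = (5*(0 - 4*(-3)))*(22 - 26) = (5*(0 + 12))*(-4) = (5*12)*(-4) = 60*(-4) = -240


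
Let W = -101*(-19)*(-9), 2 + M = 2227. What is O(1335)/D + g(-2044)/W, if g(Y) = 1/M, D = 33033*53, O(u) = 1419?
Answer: 1652349872/2038719357675 ≈ 0.00081048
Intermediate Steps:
D = 1750749
M = 2225 (M = -2 + 2227 = 2225)
g(Y) = 1/2225
W = -17271 (W = 1919*(-9) = -17271)
O(1335)/D + g(-2044)/W = 1419/1750749 + (1/2225)/(-17271) = 1419*(1/1750749) + (1/2225)*(-1/17271) = 43/53053 - 1/38427975 = 1652349872/2038719357675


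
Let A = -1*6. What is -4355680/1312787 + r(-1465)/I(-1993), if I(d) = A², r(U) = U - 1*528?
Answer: -396169853/6751476 ≈ -58.679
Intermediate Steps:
A = -6
r(U) = -528 + U (r(U) = U - 528 = -528 + U)
I(d) = 36 (I(d) = (-6)² = 36)
-4355680/1312787 + r(-1465)/I(-1993) = -4355680/1312787 + (-528 - 1465)/36 = -4355680*1/1312787 - 1993*1/36 = -622240/187541 - 1993/36 = -396169853/6751476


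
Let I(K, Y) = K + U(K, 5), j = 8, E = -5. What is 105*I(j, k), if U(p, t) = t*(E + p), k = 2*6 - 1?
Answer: 2415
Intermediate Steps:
k = 11 (k = 12 - 1 = 11)
U(p, t) = t*(-5 + p)
I(K, Y) = -25 + 6*K (I(K, Y) = K + 5*(-5 + K) = K + (-25 + 5*K) = -25 + 6*K)
105*I(j, k) = 105*(-25 + 6*8) = 105*(-25 + 48) = 105*23 = 2415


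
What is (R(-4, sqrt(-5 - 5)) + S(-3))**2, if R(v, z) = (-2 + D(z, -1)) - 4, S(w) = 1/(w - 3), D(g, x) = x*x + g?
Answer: 601/36 - 31*I*sqrt(10)/3 ≈ 16.694 - 32.677*I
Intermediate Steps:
D(g, x) = g + x**2 (D(g, x) = x**2 + g = g + x**2)
S(w) = 1/(-3 + w)
R(v, z) = -5 + z (R(v, z) = (-2 + (z + (-1)**2)) - 4 = (-2 + (z + 1)) - 4 = (-2 + (1 + z)) - 4 = (-1 + z) - 4 = -5 + z)
(R(-4, sqrt(-5 - 5)) + S(-3))**2 = ((-5 + sqrt(-5 - 5)) + 1/(-3 - 3))**2 = ((-5 + sqrt(-10)) + 1/(-6))**2 = ((-5 + I*sqrt(10)) - 1/6)**2 = (-31/6 + I*sqrt(10))**2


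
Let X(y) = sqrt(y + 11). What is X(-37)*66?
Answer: 66*I*sqrt(26) ≈ 336.54*I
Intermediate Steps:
X(y) = sqrt(11 + y)
X(-37)*66 = sqrt(11 - 37)*66 = sqrt(-26)*66 = (I*sqrt(26))*66 = 66*I*sqrt(26)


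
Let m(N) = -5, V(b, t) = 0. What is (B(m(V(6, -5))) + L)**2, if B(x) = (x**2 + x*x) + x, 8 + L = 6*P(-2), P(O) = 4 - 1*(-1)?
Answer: 4489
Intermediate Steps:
P(O) = 5 (P(O) = 4 + 1 = 5)
L = 22 (L = -8 + 6*5 = -8 + 30 = 22)
B(x) = x + 2*x**2 (B(x) = (x**2 + x**2) + x = 2*x**2 + x = x + 2*x**2)
(B(m(V(6, -5))) + L)**2 = (-5*(1 + 2*(-5)) + 22)**2 = (-5*(1 - 10) + 22)**2 = (-5*(-9) + 22)**2 = (45 + 22)**2 = 67**2 = 4489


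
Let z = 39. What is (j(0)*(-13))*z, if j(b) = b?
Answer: 0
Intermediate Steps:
(j(0)*(-13))*z = (0*(-13))*39 = 0*39 = 0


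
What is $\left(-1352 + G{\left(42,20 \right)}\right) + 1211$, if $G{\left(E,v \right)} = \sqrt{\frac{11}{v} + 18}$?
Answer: $-141 + \frac{\sqrt{1855}}{10} \approx -136.69$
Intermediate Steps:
$G{\left(E,v \right)} = \sqrt{18 + \frac{11}{v}}$
$\left(-1352 + G{\left(42,20 \right)}\right) + 1211 = \left(-1352 + \sqrt{18 + \frac{11}{20}}\right) + 1211 = \left(-1352 + \sqrt{\frac{371}{20}}\right) + 1211 = \left(-1352 + \frac{\sqrt{1855}}{10}\right) + 1211 = -141 + \frac{\sqrt{1855}}{10}$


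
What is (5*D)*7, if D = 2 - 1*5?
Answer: -105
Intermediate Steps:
D = -3 (D = 2 - 5 = -3)
(5*D)*7 = (5*(-3))*7 = -15*7 = -105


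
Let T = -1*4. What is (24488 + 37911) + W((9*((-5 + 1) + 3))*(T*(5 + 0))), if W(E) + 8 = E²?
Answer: 94791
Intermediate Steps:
T = -4
W(E) = -8 + E²
(24488 + 37911) + W((9*((-5 + 1) + 3))*(T*(5 + 0))) = (24488 + 37911) + (-8 + ((9*((-5 + 1) + 3))*(-4*(5 + 0)))²) = 62399 + (-8 + ((9*(-4 + 3))*(-4*5))²) = 62399 + (-8 + ((9*(-1))*(-20))²) = 62399 + (-8 + (-9*(-20))²) = 62399 + (-8 + 180²) = 62399 + (-8 + 32400) = 62399 + 32392 = 94791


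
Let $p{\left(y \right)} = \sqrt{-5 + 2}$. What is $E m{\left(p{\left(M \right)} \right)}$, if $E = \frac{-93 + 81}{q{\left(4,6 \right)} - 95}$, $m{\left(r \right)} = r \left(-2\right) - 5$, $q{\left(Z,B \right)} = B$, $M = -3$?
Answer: $- \frac{60}{89} - \frac{24 i \sqrt{3}}{89} \approx -0.67416 - 0.46707 i$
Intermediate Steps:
$p{\left(y \right)} = i \sqrt{3}$ ($p{\left(y \right)} = \sqrt{-3} = i \sqrt{3}$)
$m{\left(r \right)} = -5 - 2 r$ ($m{\left(r \right)} = - 2 r - 5 = -5 - 2 r$)
$E = \frac{12}{89}$ ($E = \frac{-93 + 81}{6 - 95} = - \frac{12}{-89} = \left(-12\right) \left(- \frac{1}{89}\right) = \frac{12}{89} \approx 0.13483$)
$E m{\left(p{\left(M \right)} \right)} = \frac{12 \left(-5 - 2 i \sqrt{3}\right)}{89} = - \frac{60}{89} - \frac{24 i \sqrt{3}}{89}$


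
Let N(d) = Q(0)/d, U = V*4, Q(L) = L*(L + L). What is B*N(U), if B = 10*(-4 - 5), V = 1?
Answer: 0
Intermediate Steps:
Q(L) = 2*L**2 (Q(L) = L*(2*L) = 2*L**2)
B = -90 (B = 10*(-9) = -90)
U = 4 (U = 1*4 = 4)
N(d) = 0 (N(d) = (2*0**2)/d = (2*0)/d = 0/d = 0)
B*N(U) = -90*0 = 0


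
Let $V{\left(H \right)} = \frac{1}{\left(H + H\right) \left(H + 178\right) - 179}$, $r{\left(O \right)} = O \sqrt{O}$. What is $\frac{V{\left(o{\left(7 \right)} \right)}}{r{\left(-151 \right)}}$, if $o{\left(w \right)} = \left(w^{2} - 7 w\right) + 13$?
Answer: $\frac{i \sqrt{151}}{109148387} \approx 1.1258 \cdot 10^{-7} i$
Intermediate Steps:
$r{\left(O \right)} = O^{\frac{3}{2}}$
$o{\left(w \right)} = 13 + w^{2} - 7 w$
$V{\left(H \right)} = \frac{1}{-179 + 2 H \left(178 + H\right)}$ ($V{\left(H \right)} = \frac{1}{2 H \left(178 + H\right) - 179} = \frac{1}{-179 + 2 H \left(178 + H\right)}$)
$\frac{V{\left(o{\left(7 \right)} \right)}}{r{\left(-151 \right)}} = \frac{1}{\left(-179 + 2 \left(13 + 7^{2} - 49\right)^{2} + 356 \left(13 + 7^{2} - 49\right)\right) \left(-151\right)^{\frac{3}{2}}} = \frac{1}{\left(-179 + 2 \left(13 + 49 - 49\right)^{2} + 356 \left(13 + 49 - 49\right)\right) \left(- 151 i \sqrt{151}\right)} = \frac{\frac{1}{22801} i \sqrt{151}}{-179 + 2 \cdot 13^{2} + 356 \cdot 13} = \frac{\frac{1}{22801} i \sqrt{151}}{-179 + 2 \cdot 169 + 4628} = \frac{\frac{1}{22801} i \sqrt{151}}{-179 + 338 + 4628} = \frac{\frac{1}{22801} i \sqrt{151}}{4787} = \frac{i \sqrt{151}}{109148387}$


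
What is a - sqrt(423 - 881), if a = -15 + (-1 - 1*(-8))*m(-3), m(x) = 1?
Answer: -8 - I*sqrt(458) ≈ -8.0 - 21.401*I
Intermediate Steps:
a = -8 (a = -15 + (-1 - 1*(-8))*1 = -15 + (-1 + 8)*1 = -15 + 7*1 = -15 + 7 = -8)
a - sqrt(423 - 881) = -8 - sqrt(423 - 881) = -8 - sqrt(-458) = -8 - I*sqrt(458)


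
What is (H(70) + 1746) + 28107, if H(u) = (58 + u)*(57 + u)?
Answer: 46109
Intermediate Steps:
H(u) = (57 + u)*(58 + u)
(H(70) + 1746) + 28107 = ((3306 + 70² + 115*70) + 1746) + 28107 = ((3306 + 4900 + 8050) + 1746) + 28107 = (16256 + 1746) + 28107 = 18002 + 28107 = 46109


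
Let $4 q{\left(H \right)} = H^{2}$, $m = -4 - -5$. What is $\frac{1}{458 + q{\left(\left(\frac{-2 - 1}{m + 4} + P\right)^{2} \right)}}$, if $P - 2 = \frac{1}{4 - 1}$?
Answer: $\frac{50625}{23300494} \approx 0.0021727$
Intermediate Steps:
$m = 1$ ($m = -4 + 5 = 1$)
$P = \frac{7}{3}$ ($P = 2 + \frac{1}{4 - 1} = 2 + \frac{1}{3} = \frac{7}{3} \approx 2.3333$)
$q{\left(H \right)} = \frac{H^{2}}{4}$
$\frac{1}{458 + q{\left(\left(\frac{-2 - 1}{m + 4} + P\right)^{2} \right)}} = \frac{1}{458 + \frac{\left(\left(\frac{-2 - 1}{1 + 4} + \frac{7}{3}\right)^{2}\right)^{2}}{4}} = \frac{1}{458 + \frac{\left(\left(- \frac{3}{5} + \frac{7}{3}\right)^{2}\right)^{2}}{4}} = \frac{1}{458 + \frac{\left(\left(\frac{26}{15}\right)^{2}\right)^{2}}{4}} = \frac{1}{458 + \frac{\left(\frac{676}{225}\right)^{2}}{4}} = \frac{1}{458 + \frac{1}{4} \cdot \frac{456976}{50625}} = \frac{1}{458 + \frac{114244}{50625}} = \frac{1}{\frac{23300494}{50625}} = \frac{50625}{23300494}$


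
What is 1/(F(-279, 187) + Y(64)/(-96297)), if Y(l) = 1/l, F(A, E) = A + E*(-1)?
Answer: -6163008/2871961729 ≈ -0.0021459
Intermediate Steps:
F(A, E) = A - E
1/(F(-279, 187) + Y(64)/(-96297)) = 1/((-279 - 1*187) + 1/(64*(-96297))) = 1/((-279 - 187) + (1/64)*(-1/96297)) = 1/(-466 - 1/6163008) = 1/(-2871961729/6163008) = -6163008/2871961729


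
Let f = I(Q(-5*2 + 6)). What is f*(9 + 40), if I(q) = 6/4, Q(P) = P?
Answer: 147/2 ≈ 73.500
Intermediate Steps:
I(q) = 3/2 (I(q) = 6*(1/4) = 3/2)
f = 3/2 ≈ 1.5000
f*(9 + 40) = 3*(9 + 40)/2 = (3/2)*49 = 147/2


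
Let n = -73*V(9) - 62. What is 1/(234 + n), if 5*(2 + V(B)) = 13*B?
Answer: -5/6951 ≈ -0.00071932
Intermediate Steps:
V(B) = -2 + 13*B/5 (V(B) = -2 + (13*B)/5 = -2 + 13*B/5)
n = -8121/5 (n = -73*(-2 + (13/5)*9) - 62 = -73*(-2 + 117/5) - 62 = -73*107/5 - 62 = -7811/5 - 62 = -8121/5 ≈ -1624.2)
1/(234 + n) = 1/(234 - 8121/5) = 1/(-6951/5) = -5/6951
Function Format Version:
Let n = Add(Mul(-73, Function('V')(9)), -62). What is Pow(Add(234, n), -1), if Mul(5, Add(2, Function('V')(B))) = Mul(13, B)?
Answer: Rational(-5, 6951) ≈ -0.00071932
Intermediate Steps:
Function('V')(B) = Add(-2, Mul(Rational(13, 5), B)) (Function('V')(B) = Add(-2, Mul(Rational(1, 5), Mul(13, B))) = Add(-2, Mul(Rational(13, 5), B)))
n = Rational(-8121, 5) (n = Add(Mul(-73, Add(-2, Mul(Rational(13, 5), 9))), -62) = Add(Mul(-73, Add(-2, Rational(117, 5))), -62) = Add(Mul(-73, Rational(107, 5)), -62) = Add(Rational(-7811, 5), -62) = Rational(-8121, 5) ≈ -1624.2)
Pow(Add(234, n), -1) = Pow(Add(234, Rational(-8121, 5)), -1) = Pow(Rational(-6951, 5), -1) = Rational(-5, 6951)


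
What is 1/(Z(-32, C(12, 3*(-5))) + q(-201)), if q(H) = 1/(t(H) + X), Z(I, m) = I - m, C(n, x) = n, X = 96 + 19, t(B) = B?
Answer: -86/3785 ≈ -0.022721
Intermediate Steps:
X = 115
q(H) = 1/(115 + H) (q(H) = 1/(H + 115) = 1/(115 + H))
1/(Z(-32, C(12, 3*(-5))) + q(-201)) = 1/((-32 - 1*12) + 1/(115 - 201)) = 1/((-32 - 12) + 1/(-86)) = 1/(-44 - 1/86) = 1/(-3785/86) = -86/3785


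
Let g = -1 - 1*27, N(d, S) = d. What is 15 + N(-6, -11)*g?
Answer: 183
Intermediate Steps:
g = -28 (g = -1 - 27 = -28)
15 + N(-6, -11)*g = 15 - 6*(-28) = 15 + 168 = 183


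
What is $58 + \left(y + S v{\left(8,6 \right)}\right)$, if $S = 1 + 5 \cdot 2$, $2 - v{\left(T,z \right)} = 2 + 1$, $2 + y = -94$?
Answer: $-49$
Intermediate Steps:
$y = -96$ ($y = -2 - 94 = -96$)
$v{\left(T,z \right)} = -1$ ($v{\left(T,z \right)} = 2 - \left(2 + 1\right) = 2 - 3 = -1$)
$S = 11$ ($S = 1 + 10 = 11$)
$58 + \left(y + S v{\left(8,6 \right)}\right) = 58 + \left(-96 + 11 \left(-1\right)\right) = 58 - 107 = -49$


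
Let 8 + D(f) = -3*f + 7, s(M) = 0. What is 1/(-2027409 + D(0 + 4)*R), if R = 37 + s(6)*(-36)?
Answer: -1/2027890 ≈ -4.9312e-7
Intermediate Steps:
D(f) = -1 - 3*f (D(f) = -8 + (-3*f + 7) = -8 + (7 - 3*f) = -1 - 3*f)
R = 37 (R = 37 + 0*(-36) = 37 + 0 = 37)
1/(-2027409 + D(0 + 4)*R) = 1/(-2027409 + (-1 - 3*(0 + 4))*37) = 1/(-2027409 + (-1 - 3*4)*37) = 1/(-2027409 + (-1 - 12)*37) = 1/(-2027409 - 13*37) = 1/(-2027409 - 481) = 1/(-2027890) = -1/2027890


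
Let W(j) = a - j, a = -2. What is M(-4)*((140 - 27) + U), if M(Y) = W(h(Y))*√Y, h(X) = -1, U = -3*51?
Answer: 80*I ≈ 80.0*I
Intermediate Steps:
U = -153
W(j) = -2 - j
M(Y) = -√Y (M(Y) = (-2 - 1*(-1))*√Y = (-2 + 1)*√Y = -√Y)
M(-4)*((140 - 27) + U) = (-√(-4))*((140 - 27) - 153) = (-2*I)*(113 - 153) = -2*I*(-40) = 80*I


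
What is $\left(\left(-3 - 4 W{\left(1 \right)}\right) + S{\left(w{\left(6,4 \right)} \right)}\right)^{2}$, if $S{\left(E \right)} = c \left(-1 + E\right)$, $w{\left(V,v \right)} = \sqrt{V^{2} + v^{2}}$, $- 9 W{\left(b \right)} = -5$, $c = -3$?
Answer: $\frac{38308}{81} + \frac{80 \sqrt{13}}{3} \approx 569.09$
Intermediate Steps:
$W{\left(b \right)} = \frac{5}{9}$ ($W{\left(b \right)} = \left(- \frac{1}{9}\right) \left(-5\right) = \frac{5}{9}$)
$S{\left(E \right)} = 3 - 3 E$ ($S{\left(E \right)} = - 3 \left(-1 + E\right) = 3 - 3 E$)
$\left(\left(-3 - 4 W{\left(1 \right)}\right) + S{\left(w{\left(6,4 \right)} \right)}\right)^{2} = \left(\left(-3 - \frac{20}{9}\right) + \left(3 - 3 \sqrt{6^{2} + 4^{2}}\right)\right)^{2} = \left(\left(-3 - \frac{20}{9}\right) + \left(3 - 3 \sqrt{36 + 16}\right)\right)^{2} = \left(- \frac{47}{9} + \left(3 - 3 \sqrt{52}\right)\right)^{2} = \left(- \frac{47}{9} + \left(3 - 3 \cdot 2 \sqrt{13}\right)\right)^{2} = \left(- \frac{47}{9} + \left(3 - 6 \sqrt{13}\right)\right)^{2} = \left(- \frac{20}{9} - 6 \sqrt{13}\right)^{2}$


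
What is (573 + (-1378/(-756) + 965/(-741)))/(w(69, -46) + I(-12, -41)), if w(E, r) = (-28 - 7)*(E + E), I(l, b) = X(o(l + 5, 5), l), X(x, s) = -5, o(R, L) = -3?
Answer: -53547311/451424610 ≈ -0.11862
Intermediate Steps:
I(l, b) = -5
w(E, r) = -70*E
(573 + (-1378/(-756) + 965/(-741)))/(w(69, -46) + I(-12, -41)) = (573 + (-1378/(-756) + 965/(-741)))/(-70*69 - 5) = (573 + (-1378*(-1/756) + 965*(-1/741)))/(-4830 - 5) = (573 + (689/378 - 965/741))/(-4835) = (573 + 48593/93366)*(-1/4835) = (53547311/93366)*(-1/4835) = -53547311/451424610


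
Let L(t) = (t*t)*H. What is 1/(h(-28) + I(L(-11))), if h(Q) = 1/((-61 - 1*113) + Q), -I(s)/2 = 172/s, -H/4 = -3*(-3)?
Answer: 219978/16283 ≈ 13.510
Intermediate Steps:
H = -36 (H = -(-12)*(-3) = -4*9 = -36)
L(t) = -36*t² (L(t) = (t*t)*(-36) = t²*(-36) = -36*t²)
I(s) = -344/s
h(Q) = 1/(-174 + Q) (h(Q) = 1/((-61 - 113) + Q) = 1/(-174 + Q))
1/(h(-28) + I(L(-11))) = 1/(1/(-174 - 28) - 344/((-36*(-11)²))) = 1/(1/(-202) - 344/((-36*121))) = 1/(-1/202 - 344/(-4356)) = 1/(-1/202 - 344*(-1/4356)) = 1/(-1/202 + 86/1089) = 1/(16283/219978) = 219978/16283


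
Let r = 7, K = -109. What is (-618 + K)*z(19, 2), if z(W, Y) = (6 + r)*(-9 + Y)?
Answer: 66157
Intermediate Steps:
z(W, Y) = -117 + 13*Y (z(W, Y) = (6 + 7)*(-9 + Y) = 13*(-9 + Y) = -117 + 13*Y)
(-618 + K)*z(19, 2) = (-618 - 109)*(-117 + 13*2) = -727*(-117 + 26) = -727*(-91) = 66157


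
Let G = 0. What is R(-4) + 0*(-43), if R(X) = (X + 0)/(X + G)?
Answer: 1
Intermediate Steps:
R(X) = 1 (R(X) = (X + 0)/(X + 0) = X/X = 1)
R(-4) + 0*(-43) = 1 + 0*(-43) = 1 + 0 = 1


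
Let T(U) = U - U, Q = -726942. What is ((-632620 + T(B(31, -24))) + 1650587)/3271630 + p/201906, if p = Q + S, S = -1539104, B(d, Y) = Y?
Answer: -3604065214939/330280863390 ≈ -10.912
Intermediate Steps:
T(U) = 0
p = -2266046 (p = -726942 - 1539104 = -2266046)
((-632620 + T(B(31, -24))) + 1650587)/3271630 + p/201906 = ((-632620 + 0) + 1650587)/3271630 - 2266046/201906 = (-632620 + 1650587)*(1/3271630) - 2266046*1/201906 = 1017967*(1/3271630) - 1133023/100953 = 1017967/3271630 - 1133023/100953 = -3604065214939/330280863390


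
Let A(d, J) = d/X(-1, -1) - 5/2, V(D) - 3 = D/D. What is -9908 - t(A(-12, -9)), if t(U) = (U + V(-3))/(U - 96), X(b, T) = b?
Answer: -1714057/173 ≈ -9907.8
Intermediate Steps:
V(D) = 4 (V(D) = 3 + D/D = 3 + 1 = 4)
A(d, J) = -5/2 - d (A(d, J) = d/(-1) - 5/2 = d*(-1) - 5*1/2 = -d - 5/2 = -5/2 - d)
t(U) = (4 + U)/(-96 + U) (t(U) = (U + 4)/(U - 96) = (4 + U)/(-96 + U))
-9908 - t(A(-12, -9)) = -9908 - (4 + (-5/2 - 1*(-12)))/(-96 + (-5/2 - 1*(-12))) = -9908 - (4 + (-5/2 + 12))/(-96 + (-5/2 + 12)) = -9908 - (4 + 19/2)/(-96 + 19/2) = -9908 - 27/((-173/2)*2) = -9908 - (-2)*27/(173*2) = -9908 - 1*(-27/173) = -9908 + 27/173 = -1714057/173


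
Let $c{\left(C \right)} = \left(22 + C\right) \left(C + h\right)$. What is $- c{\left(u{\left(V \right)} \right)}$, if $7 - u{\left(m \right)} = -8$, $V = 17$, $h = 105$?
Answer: $-4440$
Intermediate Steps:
$u{\left(m \right)} = 15$ ($u{\left(m \right)} = 7 - -8 = 7 + 8 = 15$)
$c{\left(C \right)} = \left(22 + C\right) \left(105 + C\right)$ ($c{\left(C \right)} = \left(22 + C\right) \left(C + 105\right) = \left(22 + C\right) \left(105 + C\right)$)
$- c{\left(u{\left(V \right)} \right)} = - (2310 + 15^{2} + 127 \cdot 15) = - (2310 + 225 + 1905) = \left(-1\right) 4440 = -4440$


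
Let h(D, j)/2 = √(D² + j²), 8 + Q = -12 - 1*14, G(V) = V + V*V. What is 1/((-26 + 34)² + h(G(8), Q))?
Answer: -4/1329 + √1585/5316 ≈ 0.0044793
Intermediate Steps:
G(V) = V + V²
Q = -34 (Q = -8 + (-12 - 1*14) = -8 + (-12 - 14) = -8 - 26 = -34)
h(D, j) = 2*√(D² + j²)
1/((-26 + 34)² + h(G(8), Q)) = 1/((-26 + 34)² + 2*√((8*(1 + 8))² + (-34)²)) = 1/(8² + 2*√((8*9)² + 1156)) = 1/(64 + 2*√(72² + 1156)) = 1/(64 + 2*√(5184 + 1156)) = 1/(64 + 2*√6340) = 1/(64 + 2*(2*√1585)) = 1/(64 + 4*√1585)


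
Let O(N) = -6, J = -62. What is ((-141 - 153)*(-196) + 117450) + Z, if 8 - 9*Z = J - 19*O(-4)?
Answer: 1575622/9 ≈ 1.7507e+5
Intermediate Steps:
Z = -44/9 (Z = 8/9 - (-62 - 19*(-6))/9 = 8/9 - (-62 + 114)/9 = 8/9 - ⅑*52 = 8/9 - 52/9 = -44/9 ≈ -4.8889)
((-141 - 153)*(-196) + 117450) + Z = ((-141 - 153)*(-196) + 117450) - 44/9 = (-294*(-196) + 117450) - 44/9 = (57624 + 117450) - 44/9 = 175074 - 44/9 = 1575622/9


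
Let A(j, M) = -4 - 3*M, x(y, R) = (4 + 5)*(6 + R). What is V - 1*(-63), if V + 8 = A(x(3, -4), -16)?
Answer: 99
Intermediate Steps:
x(y, R) = 54 + 9*R (x(y, R) = 9*(6 + R) = 54 + 9*R)
A(j, M) = -4 - 3*M
V = 36 (V = -8 + (-4 - 3*(-16)) = -8 + (-4 + 48) = -8 + 44 = 36)
V - 1*(-63) = 36 - 1*(-63) = 36 + 63 = 99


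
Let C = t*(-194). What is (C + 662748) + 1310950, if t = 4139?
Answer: 1170732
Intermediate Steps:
C = -802966 (C = 4139*(-194) = -802966)
(C + 662748) + 1310950 = (-802966 + 662748) + 1310950 = -140218 + 1310950 = 1170732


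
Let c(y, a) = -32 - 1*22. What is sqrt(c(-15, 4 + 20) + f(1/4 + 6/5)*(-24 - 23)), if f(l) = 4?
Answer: 11*I*sqrt(2) ≈ 15.556*I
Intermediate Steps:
c(y, a) = -54 (c(y, a) = -32 - 22 = -54)
sqrt(c(-15, 4 + 20) + f(1/4 + 6/5)*(-24 - 23)) = sqrt(-54 + 4*(-24 - 23)) = sqrt(-54 + 4*(-47)) = sqrt(-54 - 188) = sqrt(-242) = 11*I*sqrt(2)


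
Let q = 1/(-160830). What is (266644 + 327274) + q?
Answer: 95519831939/160830 ≈ 5.9392e+5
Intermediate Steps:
q = -1/160830 ≈ -6.2177e-6
(266644 + 327274) + q = (266644 + 327274) - 1/160830 = 593918 - 1/160830 = 95519831939/160830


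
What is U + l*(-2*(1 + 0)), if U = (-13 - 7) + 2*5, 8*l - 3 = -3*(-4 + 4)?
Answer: -43/4 ≈ -10.750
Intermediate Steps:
l = 3/8 (l = 3/8 + (-3*(-4 + 4))/8 = 3/8 + (-3*0)/8 = 3/8 + (⅛)*0 = 3/8 + 0 = 3/8 ≈ 0.37500)
U = -10 (U = -20 + 10 = -10)
U + l*(-2*(1 + 0)) = -10 + 3*(-2*(1 + 0))/8 = -10 + 3*(-2*1)/8 = -10 + (3/8)*(-2) = -10 - ¾ = -43/4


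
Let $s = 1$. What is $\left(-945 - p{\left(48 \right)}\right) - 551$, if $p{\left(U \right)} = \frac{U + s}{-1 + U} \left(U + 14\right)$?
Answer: $- \frac{73350}{47} \approx -1560.6$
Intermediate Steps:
$p{\left(U \right)} = \frac{\left(1 + U\right) \left(14 + U\right)}{-1 + U}$ ($p{\left(U \right)} = \frac{U + 1}{-1 + U} \left(U + 14\right) = \frac{1 + U}{-1 + U} \left(14 + U\right) = \frac{\left(1 + U\right) \left(14 + U\right)}{-1 + U}$)
$\left(-945 - p{\left(48 \right)}\right) - 551 = \left(-945 - \frac{14 + 48^{2} + 15 \cdot 48}{-1 + 48}\right) - 551 = \left(-945 - \frac{14 + 2304 + 720}{47}\right) - 551 = \left(-945 - \frac{1}{47} \cdot 3038\right) - 551 = \left(-945 - \frac{3038}{47}\right) - 551 = - \frac{47453}{47} - 551 = - \frac{73350}{47}$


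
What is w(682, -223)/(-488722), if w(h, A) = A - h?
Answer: 905/488722 ≈ 0.0018518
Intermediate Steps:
w(682, -223)/(-488722) = (-223 - 1*682)/(-488722) = (-223 - 682)*(-1/488722) = -905*(-1/488722) = 905/488722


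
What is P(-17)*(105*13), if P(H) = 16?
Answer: 21840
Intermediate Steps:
P(-17)*(105*13) = 16*(105*13) = 16*1365 = 21840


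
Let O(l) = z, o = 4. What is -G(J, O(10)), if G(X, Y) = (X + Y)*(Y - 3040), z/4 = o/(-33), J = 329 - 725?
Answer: -1312796224/1089 ≈ -1.2055e+6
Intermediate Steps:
J = -396
z = -16/33 (z = 4*(4/(-33)) = 4*(4*(-1/33)) = 4*(-4/33) = -16/33 ≈ -0.48485)
O(l) = -16/33
G(X, Y) = (-3040 + Y)*(X + Y) (G(X, Y) = (X + Y)*(-3040 + Y) = (-3040 + Y)*(X + Y))
-G(J, O(10)) = -((-16/33)² - 3040*(-396) - 3040*(-16/33) - 396*(-16/33)) = -(256/1089 + 1203840 + 48640/33 + 192) = -1*1312796224/1089 = -1312796224/1089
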